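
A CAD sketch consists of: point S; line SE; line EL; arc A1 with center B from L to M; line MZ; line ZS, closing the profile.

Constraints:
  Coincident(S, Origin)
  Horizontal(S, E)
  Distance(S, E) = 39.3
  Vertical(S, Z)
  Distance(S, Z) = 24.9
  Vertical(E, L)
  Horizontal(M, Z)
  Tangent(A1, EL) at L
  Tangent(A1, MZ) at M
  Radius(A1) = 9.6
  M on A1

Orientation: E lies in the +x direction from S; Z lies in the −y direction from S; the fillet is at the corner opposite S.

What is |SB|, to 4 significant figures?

33.41

SZ is vertical with |SZ| = 24.9 and Z on the −y side, so Z = (0.000, -24.90). The virtual corner opposite S is at (39.30, -24.90). Tangency of A1 to EL means the radius BL is perpendicular to EL and the tangent condition forces BM to be normal to MZ, with radius 9.6, so the center B sits 9.6 in from both sides at B = (29.70, -15.30). Then |SB| = |B − S| = 33.41.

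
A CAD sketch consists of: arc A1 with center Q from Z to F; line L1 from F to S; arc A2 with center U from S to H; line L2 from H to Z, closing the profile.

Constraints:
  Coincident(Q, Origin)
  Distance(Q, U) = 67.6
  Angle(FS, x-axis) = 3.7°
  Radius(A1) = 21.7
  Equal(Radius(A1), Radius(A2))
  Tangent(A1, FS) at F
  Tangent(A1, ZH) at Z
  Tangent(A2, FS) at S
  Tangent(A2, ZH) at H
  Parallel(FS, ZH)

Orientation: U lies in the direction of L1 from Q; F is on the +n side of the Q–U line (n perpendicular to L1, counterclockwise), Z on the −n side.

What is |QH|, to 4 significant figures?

71.00

The slot axis is L1's direction at 3.7°, so u = (cos 3.7°, sin 3.7°) = (0.9979, 0.06453) and n = (−sin 3.7°, cos 3.7°) = (-0.06453, 0.9979). Q is at the origin and U lies 67.6 along u from Q, so U = 67.6·u = (67.46, 4.362). Tangency of A1 to both parallel lines with radius 21.7 puts F and Z at Q ± 21.7·n: F = (-1.400, 21.65), Z = (1.400, -21.65). Equal radii place S and H the same way about U: S = U + 21.7·n = (66.06, 26.02), H = U − 21.7·n = (68.86, -17.29). Then |QH| = |H − Q| = 71.00.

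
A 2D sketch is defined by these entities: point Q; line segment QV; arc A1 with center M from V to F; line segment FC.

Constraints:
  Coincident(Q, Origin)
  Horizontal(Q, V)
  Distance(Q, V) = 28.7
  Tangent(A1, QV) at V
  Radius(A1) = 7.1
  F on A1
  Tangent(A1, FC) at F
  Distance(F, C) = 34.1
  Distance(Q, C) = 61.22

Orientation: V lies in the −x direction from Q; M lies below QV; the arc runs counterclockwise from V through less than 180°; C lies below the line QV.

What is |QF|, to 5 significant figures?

35.166

Q is at the origin; QV is horizontal with |QV| = 28.7 and V on the −x side, so V = (-28.700, 0.0000). A1 meets QV tangentially, so MV is at right angles to QV, so M = V + (0, -7.1) = (-28.700, -7.1000). Since MF ⟂ FC (tangency), |MC| = √(7.1² + 34.1²) = 34.831 regardless of where F sits on A1. So C lies on both circle(Q, 61.22) and circle(M, 34.831); the below-QV intersection is C = (-51.013, -33.846). F is the foot of the tangent from C: F = (-34.965, -3.7585).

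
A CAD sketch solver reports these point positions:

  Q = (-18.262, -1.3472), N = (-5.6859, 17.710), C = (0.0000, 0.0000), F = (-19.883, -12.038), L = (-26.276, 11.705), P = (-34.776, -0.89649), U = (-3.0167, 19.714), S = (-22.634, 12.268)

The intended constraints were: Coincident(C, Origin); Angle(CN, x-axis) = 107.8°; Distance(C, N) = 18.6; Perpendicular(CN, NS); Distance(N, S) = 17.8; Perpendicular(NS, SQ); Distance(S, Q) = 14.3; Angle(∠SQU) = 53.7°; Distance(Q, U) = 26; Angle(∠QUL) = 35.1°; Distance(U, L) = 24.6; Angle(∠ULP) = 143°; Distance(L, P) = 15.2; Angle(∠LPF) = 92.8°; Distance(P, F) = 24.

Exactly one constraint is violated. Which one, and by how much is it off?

Distance(P, F) = 24 — off by 5.40.

C = (0.00, 0.00) ✓; CN at 107.8° ✓; |CN| = 18.60 ✓; ∠(CN, NS) = 90.00° ✓; |NS| = 17.80 ✓; ∠(NS, SQ) = 90.00° ✓; |SQ| = 14.30 ✓; ∠SQU = 53.70° ✓; |QU| = 26.00 ✓; ∠QUL = 35.10° ✓; |UL| = 24.60 ✓; ∠ULP = 143.0° ✓; |LP| = 15.20 ✓; ∠LPF = 92.80° ✓; |PF| = 18.60 ✗.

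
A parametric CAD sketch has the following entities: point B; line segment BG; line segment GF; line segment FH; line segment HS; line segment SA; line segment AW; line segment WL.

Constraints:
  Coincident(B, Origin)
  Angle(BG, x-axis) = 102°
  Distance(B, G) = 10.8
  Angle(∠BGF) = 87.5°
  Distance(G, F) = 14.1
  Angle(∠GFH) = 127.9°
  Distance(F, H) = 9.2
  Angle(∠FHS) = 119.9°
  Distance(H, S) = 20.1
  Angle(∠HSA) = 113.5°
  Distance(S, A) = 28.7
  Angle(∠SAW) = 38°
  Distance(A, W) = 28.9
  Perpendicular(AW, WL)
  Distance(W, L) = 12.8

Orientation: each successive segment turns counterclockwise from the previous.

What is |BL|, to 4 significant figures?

15.33

B is at the origin; BG runs at 102.0° with length 10.8, so G = (-2.245, 10.56). ∠BGF = 87.5° gives GF at -165.5° from the x-axis; with |GF| = 14.1, F = (-15.90, 7.034). ∠GFH = 127.9° gives FH at -113.4° from the x-axis; with |FH| = 9.2, H = (-19.55, -1.410). ∠FHS = 119.9° gives HS at -53.30° from the x-axis; with |HS| = 20.1, S = (-7.538, -17.53). ∠HSA = 113.5° gives SA at 13.20° from the x-axis; with |SA| = 28.7, A = (20.40, -10.97). ∠SAW = 38.0° gives AW at 155.2° from the x-axis; with |AW| = 28.9, W = (-5.831, 1.150). AW is perpendicular to WL, so WL runs at -114.8°; with |WL| = 12.8, L = (-11.20, -10.47). Then |BL| = |L − B| = 15.33.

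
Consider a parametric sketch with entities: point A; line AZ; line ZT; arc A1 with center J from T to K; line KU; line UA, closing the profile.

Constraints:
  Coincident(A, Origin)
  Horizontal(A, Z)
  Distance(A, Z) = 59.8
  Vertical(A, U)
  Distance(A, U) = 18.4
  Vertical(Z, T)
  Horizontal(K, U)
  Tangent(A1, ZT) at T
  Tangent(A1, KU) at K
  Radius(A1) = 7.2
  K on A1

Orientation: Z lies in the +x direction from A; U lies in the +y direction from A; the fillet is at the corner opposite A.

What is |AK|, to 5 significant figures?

55.725

A is at the origin; AZ is horizontal with |AZ| = 59.8 and Z on the +x side, so Z = (59.800, 0.0000). A and U share the same x with |AU| = 18.4 and U on the +y side, so U = (0.0000, 18.400). The virtual corner opposite A is at (59.800, 18.400). The tangent condition forces JT to be normal to ZT and A1 meets KU tangentially, so JK is at right angles to KU, with radius 7.2, so the center J sits 7.2 in from both sides at J = (52.600, 11.200). That places the tangent points at T = (59.800, 11.200) on ZT and K = (52.600, 18.400) on KU. Then |AK| = |K − A| = 55.725.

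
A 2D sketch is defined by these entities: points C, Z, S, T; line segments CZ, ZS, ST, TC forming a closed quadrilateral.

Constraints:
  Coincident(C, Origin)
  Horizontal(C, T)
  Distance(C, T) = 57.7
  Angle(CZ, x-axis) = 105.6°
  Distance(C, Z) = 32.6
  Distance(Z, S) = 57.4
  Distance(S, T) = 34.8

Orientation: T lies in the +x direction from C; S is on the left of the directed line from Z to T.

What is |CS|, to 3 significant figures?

59.1

C is at the origin; CT is horizontal with |CT| = 57.7 and T in +x, so T = (57.7, 0). CZ runs at 105.6° with |CZ| = 32.6, so Z = (-8.77, 31.4). S is determined by |ZS| = 57.4 and |ST| = 34.8 together: it lies at the intersection of circle(Z, 57.4) and circle(T, 34.8). With |ZT| = 73.5, the foot of the radical line on ZT is 50.9 from Z and the perpendicular offset is √(57.4² − 50.9²) = 26.5. Taking the left-of-ZT solution: S = (48.6, 33.6).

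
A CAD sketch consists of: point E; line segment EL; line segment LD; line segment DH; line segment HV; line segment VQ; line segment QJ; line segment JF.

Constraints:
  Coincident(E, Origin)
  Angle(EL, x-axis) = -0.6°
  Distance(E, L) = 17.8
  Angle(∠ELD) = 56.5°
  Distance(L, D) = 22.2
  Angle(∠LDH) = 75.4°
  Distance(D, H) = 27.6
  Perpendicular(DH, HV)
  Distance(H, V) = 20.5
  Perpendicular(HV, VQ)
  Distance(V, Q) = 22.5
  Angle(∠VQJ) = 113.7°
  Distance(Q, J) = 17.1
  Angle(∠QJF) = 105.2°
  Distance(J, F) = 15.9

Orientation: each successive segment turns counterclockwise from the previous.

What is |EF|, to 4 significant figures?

15.04

E is at the origin; EL runs at -0.6° with length 17.8, so L = (17.80, -0.1864). ∠ELD = 56.5° gives LD at 122.9° from the x-axis; with |LD| = 22.2, D = (5.741, 18.45). ∠LDH = 75.4° gives DH at -132.5° from the x-axis; with |DH| = 27.6, H = (-12.91, -1.896). DH ⟂ HV, so HV runs at -42.50°; with |HV| = 20.5, V = (2.208, -15.75). HV ⟂ VQ, so VQ runs at 47.50°; with |VQ| = 22.5, Q = (17.41, 0.8434). ∠VQJ = 113.7° gives QJ at 113.8° from the x-axis; with |QJ| = 17.1, J = (10.51, 16.49). ∠QJF = 105.2° gives JF at -171.4° from the x-axis; with |JF| = 15.9, F = (-5.213, 14.11). Then |EF| = |F − E| = 15.04.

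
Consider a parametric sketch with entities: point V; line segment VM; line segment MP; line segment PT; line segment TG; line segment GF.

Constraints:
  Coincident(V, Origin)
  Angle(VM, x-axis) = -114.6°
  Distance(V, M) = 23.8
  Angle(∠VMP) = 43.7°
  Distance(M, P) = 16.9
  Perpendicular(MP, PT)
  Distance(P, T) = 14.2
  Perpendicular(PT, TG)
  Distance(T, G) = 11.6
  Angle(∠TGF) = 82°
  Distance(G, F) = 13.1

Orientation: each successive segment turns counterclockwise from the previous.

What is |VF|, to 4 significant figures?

18.25

V is at the origin; VM runs at -114.6° with length 23.8, so M = (-9.907, -21.64). ∠VMP = 43.7° gives MP at 21.70° from the x-axis; with |MP| = 16.9, P = (5.795, -15.39). MP ⟂ PT, so PT runs at 111.7°; with |PT| = 14.2, T = (0.5445, -2.197). The perpendicularity gives TG at right angles to PT, so TG runs at -158.3°; with |TG| = 11.6, G = (-10.23, -6.486). ∠TGF = 82.0° gives GF at -60.30° from the x-axis; with |GF| = 13.1, F = (-3.743, -17.87). Then |VF| = |F − V| = 18.25.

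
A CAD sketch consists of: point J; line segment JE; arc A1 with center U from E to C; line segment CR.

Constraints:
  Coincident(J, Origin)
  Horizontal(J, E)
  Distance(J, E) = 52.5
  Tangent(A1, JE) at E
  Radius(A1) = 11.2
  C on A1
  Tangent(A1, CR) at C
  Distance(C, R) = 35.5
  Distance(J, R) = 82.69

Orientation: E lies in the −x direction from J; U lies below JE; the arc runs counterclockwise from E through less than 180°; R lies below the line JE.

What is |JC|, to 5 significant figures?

64.171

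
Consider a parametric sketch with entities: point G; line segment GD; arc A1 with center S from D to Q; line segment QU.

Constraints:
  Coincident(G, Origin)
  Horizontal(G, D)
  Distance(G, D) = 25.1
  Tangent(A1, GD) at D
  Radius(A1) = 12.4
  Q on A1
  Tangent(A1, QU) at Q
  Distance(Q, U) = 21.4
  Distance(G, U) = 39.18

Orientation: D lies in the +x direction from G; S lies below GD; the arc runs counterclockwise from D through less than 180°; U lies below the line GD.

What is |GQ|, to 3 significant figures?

19.4

G is at the origin; GD is horizontal with |GD| = 25.1 and D on the +x side, so D = (25.1, 0.00). The tangent condition forces SD to be normal to GD, so S = D + (0, -12.4) = (25.1, -12.4). Since SQ ⟂ QU (tangency), |SU| = √(12.4² + 21.4²) = 24.7 regardless of where Q sits on A1. So U lies on both circle(G, 39.18) and circle(S, 24.7); the below-GD intersection is U = (16.4, -35.6). Q is the foot of the tangent from U: Q = (12.9, -14.5).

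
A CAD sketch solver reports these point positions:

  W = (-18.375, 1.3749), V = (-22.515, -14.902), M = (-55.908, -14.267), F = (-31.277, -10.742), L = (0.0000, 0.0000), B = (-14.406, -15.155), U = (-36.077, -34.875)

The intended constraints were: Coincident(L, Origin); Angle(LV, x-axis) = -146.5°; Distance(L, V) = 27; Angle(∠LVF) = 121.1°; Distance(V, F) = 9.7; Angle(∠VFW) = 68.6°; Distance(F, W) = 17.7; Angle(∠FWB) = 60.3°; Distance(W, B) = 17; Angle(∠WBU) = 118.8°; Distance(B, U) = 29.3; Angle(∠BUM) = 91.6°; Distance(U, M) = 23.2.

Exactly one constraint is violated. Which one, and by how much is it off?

Distance(U, M) = 23.2 — off by 5.40.

L = (0.00, 0.00) ✓; LV at -146.5° ✓; |LV| = 27.00 ✓; ∠LVF = 121.1° ✓; |VF| = 9.699 ✓; ∠VFW = 68.60° ✓; |FW| = 17.70 ✓; ∠FWB = 60.30° ✓; |WB| = 17.00 ✓; ∠WBU = 118.8° ✓; |BU| = 29.30 ✓; ∠BUM = 91.60° ✓; |UM| = 28.60 ✗.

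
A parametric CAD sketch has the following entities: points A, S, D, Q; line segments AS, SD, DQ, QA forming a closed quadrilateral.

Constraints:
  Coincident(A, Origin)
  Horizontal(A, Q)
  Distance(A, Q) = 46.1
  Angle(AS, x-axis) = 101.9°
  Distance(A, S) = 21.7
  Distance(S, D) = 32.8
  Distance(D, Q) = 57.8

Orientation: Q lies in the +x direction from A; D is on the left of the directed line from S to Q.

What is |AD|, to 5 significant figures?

50.247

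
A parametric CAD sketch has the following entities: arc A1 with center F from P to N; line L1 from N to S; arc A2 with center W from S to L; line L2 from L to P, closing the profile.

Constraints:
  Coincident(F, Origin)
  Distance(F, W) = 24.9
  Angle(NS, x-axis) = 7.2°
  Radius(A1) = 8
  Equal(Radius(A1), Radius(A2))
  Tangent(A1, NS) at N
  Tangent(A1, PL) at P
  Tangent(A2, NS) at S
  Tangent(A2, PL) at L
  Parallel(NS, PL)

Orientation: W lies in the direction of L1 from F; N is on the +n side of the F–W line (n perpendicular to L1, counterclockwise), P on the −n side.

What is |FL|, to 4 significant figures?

26.15

The slot axis is L1's direction at 7.2°, so u = (cos 7.2°, sin 7.2°) = (0.9921, 0.1253) and n = (−sin 7.2°, cos 7.2°) = (-0.1253, 0.9921). F is at the origin and W lies 24.9 along u from F, so W = 24.9·u = (24.70, 3.121). Tangency of A1 to both parallel lines with radius 8.0 puts N and P at F ± 8.0·n: N = (-1.003, 7.937), P = (1.003, -7.937). Equal radii place S and L the same way about W: S = W + 8.0·n = (23.70, 11.06), L = W − 8.0·n = (25.71, -4.816). Then |FL| = |L − F| = 26.15.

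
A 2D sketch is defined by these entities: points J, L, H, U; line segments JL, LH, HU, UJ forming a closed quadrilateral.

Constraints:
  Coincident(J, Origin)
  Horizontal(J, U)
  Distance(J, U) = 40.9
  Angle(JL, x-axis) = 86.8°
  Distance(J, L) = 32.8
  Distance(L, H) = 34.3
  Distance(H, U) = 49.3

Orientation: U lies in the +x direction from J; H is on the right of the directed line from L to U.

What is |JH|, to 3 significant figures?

8.40

Checks: J.y = 0.00, U.y = 0.00 ✓; |LH| = 34.30 ✓; |HU| = 49.30 ✓.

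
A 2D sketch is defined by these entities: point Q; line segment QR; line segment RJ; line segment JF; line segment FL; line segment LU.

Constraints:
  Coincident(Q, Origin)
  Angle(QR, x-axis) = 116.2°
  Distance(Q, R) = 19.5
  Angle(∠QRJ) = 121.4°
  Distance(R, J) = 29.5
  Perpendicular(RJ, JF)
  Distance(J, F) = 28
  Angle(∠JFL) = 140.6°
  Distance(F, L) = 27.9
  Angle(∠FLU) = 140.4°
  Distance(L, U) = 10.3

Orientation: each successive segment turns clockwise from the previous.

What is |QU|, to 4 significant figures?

36.84

Q is at the origin; QR runs at 116.2° with length 19.5, so R = (-8.609, 17.50). ∠QRJ = 121.4° gives RJ at 57.60° from the x-axis; with |RJ| = 29.5, J = (7.198, 42.40). RJ ⟂ JF, so JF runs at -32.40°; with |JF| = 28.0, F = (30.84, 27.40). ∠JFL = 140.6° gives FL at -71.80° from the x-axis; with |FL| = 27.9, L = (39.55, 0.8968). ∠FLU = 140.4° gives LU at -111.4° from the x-axis; with |LU| = 10.3, U = (35.79, -8.693). Then |QU| = |U − Q| = 36.84.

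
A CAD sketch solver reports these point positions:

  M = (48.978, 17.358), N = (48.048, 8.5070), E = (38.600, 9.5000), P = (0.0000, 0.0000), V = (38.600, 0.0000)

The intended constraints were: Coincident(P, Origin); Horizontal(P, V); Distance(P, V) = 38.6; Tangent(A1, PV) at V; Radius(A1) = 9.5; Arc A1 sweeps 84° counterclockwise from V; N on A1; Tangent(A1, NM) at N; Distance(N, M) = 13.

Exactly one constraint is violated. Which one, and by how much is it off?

Distance(N, M) = 13 — off by 4.10.

P = (0.00, 0.00) ✓; P.y = 0.00, V.y = 0.00 ✓; |PV| = 38.60 ✓; ∠(EV, VP) = 90.00° ✓; |EV| = 9.500 ✓; bearing(E→N) − bearing(E→V) = 84.00° ✓; |EN| = 9.500 ✓; ∠(EN, NM) = 90.00° ✓; |NM| = 8.900 ✗.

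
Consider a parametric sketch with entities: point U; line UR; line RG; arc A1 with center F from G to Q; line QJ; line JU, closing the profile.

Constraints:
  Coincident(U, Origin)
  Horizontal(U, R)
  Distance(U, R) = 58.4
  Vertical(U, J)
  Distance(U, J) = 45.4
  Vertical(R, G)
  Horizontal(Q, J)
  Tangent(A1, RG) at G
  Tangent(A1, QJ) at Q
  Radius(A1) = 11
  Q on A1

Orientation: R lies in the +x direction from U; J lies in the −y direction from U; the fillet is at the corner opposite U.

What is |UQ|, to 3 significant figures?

65.6

The virtual corner opposite U is at (58.4, -45.4). Since A1 is tangent to RG there, FG ⟂ RG and tangency of A1 to QJ means the radius FQ is perpendicular to QJ, with radius 11.0, so the center F sits 11.0 in from both sides at F = (47.4, -34.4). That places the tangent points at G = (58.4, -34.4) on RG and Q = (47.4, -45.4) on QJ. Then |UQ| = |Q − U| = 65.6.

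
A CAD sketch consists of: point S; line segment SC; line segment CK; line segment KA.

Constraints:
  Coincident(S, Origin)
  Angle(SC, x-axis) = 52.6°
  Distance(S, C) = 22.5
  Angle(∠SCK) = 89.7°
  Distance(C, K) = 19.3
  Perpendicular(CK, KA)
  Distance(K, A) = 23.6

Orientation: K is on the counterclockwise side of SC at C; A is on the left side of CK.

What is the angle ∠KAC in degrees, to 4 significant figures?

39.28°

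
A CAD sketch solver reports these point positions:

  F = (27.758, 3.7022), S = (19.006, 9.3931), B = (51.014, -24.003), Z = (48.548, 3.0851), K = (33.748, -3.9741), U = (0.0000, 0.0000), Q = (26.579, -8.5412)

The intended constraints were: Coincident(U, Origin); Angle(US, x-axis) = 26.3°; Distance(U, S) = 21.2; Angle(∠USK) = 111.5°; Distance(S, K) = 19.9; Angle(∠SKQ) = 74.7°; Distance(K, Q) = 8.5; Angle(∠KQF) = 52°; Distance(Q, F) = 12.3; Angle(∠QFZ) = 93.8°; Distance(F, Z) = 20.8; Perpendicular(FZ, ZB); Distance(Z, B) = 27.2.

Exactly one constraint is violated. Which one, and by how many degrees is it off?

Perpendicular(FZ, ZB) — off by 6.90°.

U = (0.00, 0.00) ✓; US at 26.30° ✓; |US| = 21.20 ✓; ∠USK = 111.5° ✓; |SK| = 19.90 ✓; ∠SKQ = 74.70° ✓; |KQ| = 8.500 ✓; ∠KQF = 52.00° ✓; |QF| = 12.30 ✓; ∠QFZ = 93.80° ✓; |FZ| = 20.80 ✓; ∠(FZ, ZB) = 83.10° ✗; |ZB| = 27.20 ✓.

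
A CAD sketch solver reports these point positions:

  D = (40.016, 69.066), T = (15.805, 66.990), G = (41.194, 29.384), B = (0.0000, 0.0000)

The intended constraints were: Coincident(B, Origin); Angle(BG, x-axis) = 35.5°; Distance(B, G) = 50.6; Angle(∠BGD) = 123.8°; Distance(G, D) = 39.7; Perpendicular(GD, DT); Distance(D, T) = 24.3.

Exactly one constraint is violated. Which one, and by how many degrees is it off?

Perpendicular(GD, DT) — off by 3.20°.

B = (0.00, 0.00) ✓; BG at 35.50° ✓; |BG| = 50.60 ✓; ∠BGD = 123.8° ✓; |GD| = 39.70 ✓; ∠(GD, DT) = 93.20° ✗; |DT| = 24.30 ✓.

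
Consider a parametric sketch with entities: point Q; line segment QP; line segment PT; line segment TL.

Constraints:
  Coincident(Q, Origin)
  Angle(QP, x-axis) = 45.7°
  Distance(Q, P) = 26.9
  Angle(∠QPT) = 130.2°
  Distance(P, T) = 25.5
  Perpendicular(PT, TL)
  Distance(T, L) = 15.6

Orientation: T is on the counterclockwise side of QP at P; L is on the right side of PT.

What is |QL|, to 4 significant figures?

56.07

Q is at the origin; QP runs at 45.7° with length 26.9, so P = 26.9·(cos 45.7°, sin 45.7°) = (18.79, 19.25). ∠QPT = 130.2°, so PT runs at 45.7° + (180° − 130.2°) = 95.50° from the x-axis; with |PT| = 25.5, T = P + 25.5·(cos 95.50°, sin 95.50°) = (16.34, 44.63). PT is perpendicular to TL; with |TL| = 15.6 on the right of PT, L = T + 15.6·(0.9954, 0.09585) = (31.87, 46.13). Then |QL| = |L − Q| = 56.07.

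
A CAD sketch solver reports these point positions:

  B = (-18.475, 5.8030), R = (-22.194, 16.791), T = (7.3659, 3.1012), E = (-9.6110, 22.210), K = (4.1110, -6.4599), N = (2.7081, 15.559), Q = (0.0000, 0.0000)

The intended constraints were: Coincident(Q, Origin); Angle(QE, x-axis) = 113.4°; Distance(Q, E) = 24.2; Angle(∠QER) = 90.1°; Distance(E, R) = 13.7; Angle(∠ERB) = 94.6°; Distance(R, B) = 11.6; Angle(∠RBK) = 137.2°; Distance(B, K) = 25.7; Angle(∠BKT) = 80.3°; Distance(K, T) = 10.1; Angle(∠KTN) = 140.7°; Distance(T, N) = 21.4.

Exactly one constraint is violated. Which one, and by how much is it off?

Distance(T, N) = 21.4 — off by 8.10.

Q = (0.00, 0.00) ✓; QE at 113.4° ✓; |QE| = 24.20 ✓; ∠QER = 90.10° ✓; |ER| = 13.70 ✓; ∠ERB = 94.60° ✓; |RB| = 11.60 ✓; ∠RBK = 137.2° ✓; |BK| = 25.70 ✓; ∠BKT = 80.30° ✓; |KT| = 10.10 ✓; ∠KTN = 140.7° ✓; |TN| = 13.30 ✗.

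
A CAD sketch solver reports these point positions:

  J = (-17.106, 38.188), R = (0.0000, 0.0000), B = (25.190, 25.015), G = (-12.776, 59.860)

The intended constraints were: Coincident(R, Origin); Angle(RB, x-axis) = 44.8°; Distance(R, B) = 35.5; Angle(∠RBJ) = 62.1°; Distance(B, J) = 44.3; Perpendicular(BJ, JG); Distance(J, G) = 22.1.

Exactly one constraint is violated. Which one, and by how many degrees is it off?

Perpendicular(BJ, JG) — off by 6.00°.

R = (0.00, 0.00) ✓; RB at 44.80° ✓; |RB| = 35.50 ✓; ∠RBJ = 62.10° ✓; |BJ| = 44.30 ✓; ∠(BJ, JG) = 84.00° ✗; |JG| = 22.10 ✓.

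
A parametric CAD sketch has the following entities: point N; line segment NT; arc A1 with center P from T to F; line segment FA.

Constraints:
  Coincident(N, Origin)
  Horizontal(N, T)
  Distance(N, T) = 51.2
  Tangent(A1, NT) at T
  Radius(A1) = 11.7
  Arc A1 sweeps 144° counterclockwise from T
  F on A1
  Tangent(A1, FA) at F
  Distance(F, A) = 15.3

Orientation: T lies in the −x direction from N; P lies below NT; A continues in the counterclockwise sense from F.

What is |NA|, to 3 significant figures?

54.8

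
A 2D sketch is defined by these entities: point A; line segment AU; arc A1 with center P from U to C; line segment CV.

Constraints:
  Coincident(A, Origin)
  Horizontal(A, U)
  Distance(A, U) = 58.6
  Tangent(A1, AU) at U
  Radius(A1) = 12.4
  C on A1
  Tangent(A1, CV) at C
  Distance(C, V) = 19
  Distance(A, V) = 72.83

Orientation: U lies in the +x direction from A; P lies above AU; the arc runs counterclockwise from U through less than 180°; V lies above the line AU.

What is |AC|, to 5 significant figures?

72.223

Checks: A = (0.00, 0.00) ✓; |PC| = 12.40 ✓; ∠(PC, CV) = 90.00° ✓; |CV| = 19.00 ✓; |AV| = 72.83 ✓.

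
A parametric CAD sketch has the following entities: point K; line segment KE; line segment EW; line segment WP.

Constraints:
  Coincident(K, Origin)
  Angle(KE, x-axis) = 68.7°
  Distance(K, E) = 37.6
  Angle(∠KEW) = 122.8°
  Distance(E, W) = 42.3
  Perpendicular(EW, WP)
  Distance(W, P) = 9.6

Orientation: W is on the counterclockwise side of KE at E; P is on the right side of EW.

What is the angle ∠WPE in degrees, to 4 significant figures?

77.21°

K is at the origin; KE runs at 68.7° with length 37.6, so E = 37.6·(cos 68.7°, sin 68.7°) = (13.66, 35.03). ∠KEW = 122.8°, so EW runs at 68.7° + (180° − 122.8°) = 125.9° from the x-axis; with |EW| = 42.3, W = E + 42.3·(cos 125.9°, sin 125.9°) = (-11.15, 69.30). The perpendicularity gives WP at right angles to EW; with |WP| = 9.6 on the right of EW, P = W + 9.6·(0.8100, 0.5864) = (-3.369, 74.93). Then cos ∠WPE = PW·PE / (|PW||PE|), giving 77.21°.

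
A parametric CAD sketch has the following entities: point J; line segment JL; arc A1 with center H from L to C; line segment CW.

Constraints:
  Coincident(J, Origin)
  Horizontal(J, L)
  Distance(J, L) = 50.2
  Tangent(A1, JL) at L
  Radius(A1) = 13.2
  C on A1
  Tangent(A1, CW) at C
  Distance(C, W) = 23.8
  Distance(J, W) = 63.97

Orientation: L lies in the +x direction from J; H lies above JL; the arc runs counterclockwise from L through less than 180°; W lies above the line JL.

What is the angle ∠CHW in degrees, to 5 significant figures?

60.986°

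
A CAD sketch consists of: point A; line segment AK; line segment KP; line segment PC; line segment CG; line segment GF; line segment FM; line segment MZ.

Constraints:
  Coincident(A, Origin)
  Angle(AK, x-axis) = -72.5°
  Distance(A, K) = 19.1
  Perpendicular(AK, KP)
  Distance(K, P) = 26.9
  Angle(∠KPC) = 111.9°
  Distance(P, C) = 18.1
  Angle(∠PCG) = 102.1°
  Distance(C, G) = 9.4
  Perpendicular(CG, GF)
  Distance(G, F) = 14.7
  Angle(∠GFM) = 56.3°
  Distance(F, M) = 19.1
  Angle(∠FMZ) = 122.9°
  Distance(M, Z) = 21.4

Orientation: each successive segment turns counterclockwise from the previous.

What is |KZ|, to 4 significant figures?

55.80

∠GFM = 56.3° gives FM at 17.20° from the x-axis; with |FM| = 19.1, M = (37.84, 2.143). ∠FMZ = 122.9° gives MZ at 74.30° from the x-axis; with |MZ| = 21.4, Z = (43.64, 22.74). Then |KZ| = |Z − K| = 55.80.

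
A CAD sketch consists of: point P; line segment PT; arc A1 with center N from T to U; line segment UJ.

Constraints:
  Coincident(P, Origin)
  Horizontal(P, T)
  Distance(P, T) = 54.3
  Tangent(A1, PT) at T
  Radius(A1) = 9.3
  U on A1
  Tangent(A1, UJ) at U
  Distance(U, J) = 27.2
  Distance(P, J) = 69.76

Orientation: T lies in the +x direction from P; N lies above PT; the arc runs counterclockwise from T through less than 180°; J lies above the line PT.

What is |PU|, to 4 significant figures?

64.39

Checks: |NU| = 9.300 ✓; ∠(NU, UJ) = 90.00° ✓; |UJ| = 27.20 ✓; |PJ| = 69.76 ✓.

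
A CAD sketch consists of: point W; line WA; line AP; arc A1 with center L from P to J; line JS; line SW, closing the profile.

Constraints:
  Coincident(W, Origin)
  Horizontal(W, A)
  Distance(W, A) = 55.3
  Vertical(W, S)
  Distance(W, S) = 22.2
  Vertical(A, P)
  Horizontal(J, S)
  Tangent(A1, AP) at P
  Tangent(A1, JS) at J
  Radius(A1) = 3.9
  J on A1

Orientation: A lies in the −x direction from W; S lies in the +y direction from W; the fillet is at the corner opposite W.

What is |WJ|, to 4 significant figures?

55.99

W is at the origin; WA is horizontal with |WA| = 55.3 and A on the −x side, so A = (-55.30, 0.000). WS is vertical with |WS| = 22.2 and S on the +y side, so S = (0.000, 22.20). The virtual corner opposite W is at (-55.30, 22.20). Tangency of A1 to AP means the radius LP is perpendicular to AP and the tangent condition forces LJ to be normal to JS, with radius 3.9, so the center L sits 3.9 in from both sides at L = (-51.40, 18.30). That places the tangent points at P = (-55.30, 18.30) on AP and J = (-51.40, 22.20) on JS. Then |WJ| = |J − W| = 55.99.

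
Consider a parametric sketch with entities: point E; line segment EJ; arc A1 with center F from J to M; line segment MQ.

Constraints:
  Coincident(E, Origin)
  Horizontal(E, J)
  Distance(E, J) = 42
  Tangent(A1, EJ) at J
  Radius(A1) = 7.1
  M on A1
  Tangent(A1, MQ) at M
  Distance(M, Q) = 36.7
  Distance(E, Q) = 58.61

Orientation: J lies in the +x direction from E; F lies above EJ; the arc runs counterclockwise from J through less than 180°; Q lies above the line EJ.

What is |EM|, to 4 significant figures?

49.65

E is at the origin; E and J share the same y with |EJ| = 42.0 and J on the +x side, so J = (42.00, 0.000). The tangent condition forces FJ to be normal to EJ, so F = J + (0, 7.1) = (42.00, 7.100). Since FM ⟂ MQ (tangency), |FQ| = √(7.1² + 36.7²) = 37.38 regardless of where M sits on A1. So Q lies on both circle(E, 58.61) and circle(F, 37.38); the above-EJ intersection is Q = (38.37, 44.30). M is the foot of the tangent from Q: M = (48.81, 9.119).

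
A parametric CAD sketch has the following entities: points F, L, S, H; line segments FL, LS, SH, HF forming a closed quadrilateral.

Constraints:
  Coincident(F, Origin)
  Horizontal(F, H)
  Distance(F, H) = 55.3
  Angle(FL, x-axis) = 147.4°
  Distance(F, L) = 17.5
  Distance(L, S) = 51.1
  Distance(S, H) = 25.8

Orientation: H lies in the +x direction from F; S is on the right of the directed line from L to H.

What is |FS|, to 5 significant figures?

33.916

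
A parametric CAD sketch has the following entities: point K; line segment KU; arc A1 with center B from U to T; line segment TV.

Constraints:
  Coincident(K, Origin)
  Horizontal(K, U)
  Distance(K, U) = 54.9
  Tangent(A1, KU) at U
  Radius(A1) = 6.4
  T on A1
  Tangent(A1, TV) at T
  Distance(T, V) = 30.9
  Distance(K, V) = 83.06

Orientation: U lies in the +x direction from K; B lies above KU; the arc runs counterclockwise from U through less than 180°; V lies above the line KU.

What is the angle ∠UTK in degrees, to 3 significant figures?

24.3°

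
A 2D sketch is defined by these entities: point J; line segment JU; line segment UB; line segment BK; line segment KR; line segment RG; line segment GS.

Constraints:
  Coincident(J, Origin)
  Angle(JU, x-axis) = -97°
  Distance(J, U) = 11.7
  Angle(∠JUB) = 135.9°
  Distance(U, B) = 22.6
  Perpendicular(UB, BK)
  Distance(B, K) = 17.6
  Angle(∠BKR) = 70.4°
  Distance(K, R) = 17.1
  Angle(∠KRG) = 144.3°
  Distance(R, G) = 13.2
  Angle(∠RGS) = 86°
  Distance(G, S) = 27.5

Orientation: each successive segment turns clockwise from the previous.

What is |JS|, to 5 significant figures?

37.559

J is at the origin; JU runs at -97.0° with length 11.7, so U = (-1.4259, -11.613). ∠JUB = 135.9° gives UB at -141.10° from the x-axis; with |UB| = 22.6, B = (-19.014, -25.805). The perpendicularity gives BK at right angles to UB, so BK runs at 128.90°; with |BK| = 17.6, K = (-30.066, -12.108). ∠BKR = 70.4° gives KR at 19.300° from the x-axis; with |KR| = 17.1, R = (-13.927, -6.4559). ∠KRG = 144.3° gives RG at -16.400° from the x-axis; with |RG| = 13.2, G = (-1.2644, -10.183). ∠RGS = 86.0° gives GS at -110.40° from the x-axis; with |GS| = 27.5, S = (-10.850, -35.958). Then |JS| = |S − J| = 37.559.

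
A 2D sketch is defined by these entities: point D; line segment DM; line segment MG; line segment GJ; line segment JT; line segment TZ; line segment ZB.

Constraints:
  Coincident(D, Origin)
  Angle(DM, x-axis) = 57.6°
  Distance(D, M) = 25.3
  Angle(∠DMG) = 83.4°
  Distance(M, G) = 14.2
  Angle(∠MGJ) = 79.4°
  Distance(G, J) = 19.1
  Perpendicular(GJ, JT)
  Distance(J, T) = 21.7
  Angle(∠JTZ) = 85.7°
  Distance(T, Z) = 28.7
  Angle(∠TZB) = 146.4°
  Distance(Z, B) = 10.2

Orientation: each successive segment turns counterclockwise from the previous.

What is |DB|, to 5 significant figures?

44.868

D is at the origin; DM runs at 57.6° with length 25.3, so M = (13.556, 21.361). ∠DMG = 83.4° gives MG at 154.20° from the x-axis; with |MG| = 14.2, G = (0.77189, 27.542). ∠MGJ = 79.4° gives GJ at -105.20° from the x-axis; with |GJ| = 19.1, J = (-4.2359, 9.1100). The perpendicularity gives JT at right angles to GJ, so JT runs at -15.200°; with |JT| = 21.7, T = (16.705, 3.4205). ∠JTZ = 85.7° gives TZ at 79.100° from the x-axis; with |TZ| = 28.7, Z = (22.132, 31.603). ∠TZB = 146.4° gives ZB at 112.70° from the x-axis; with |ZB| = 10.2, B = (18.196, 41.013). Then |DB| = |B − D| = 44.868.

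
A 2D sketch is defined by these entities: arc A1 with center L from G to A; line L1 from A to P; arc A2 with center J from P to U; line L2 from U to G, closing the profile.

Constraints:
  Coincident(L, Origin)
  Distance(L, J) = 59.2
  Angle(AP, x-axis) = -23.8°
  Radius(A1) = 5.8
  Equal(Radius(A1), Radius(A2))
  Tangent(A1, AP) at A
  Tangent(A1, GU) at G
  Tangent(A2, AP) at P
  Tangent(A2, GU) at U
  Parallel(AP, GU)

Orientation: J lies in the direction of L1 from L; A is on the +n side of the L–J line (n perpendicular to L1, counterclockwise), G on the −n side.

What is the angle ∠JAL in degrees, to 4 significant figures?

84.40°

The slot axis is L1's direction at -23.8°, so u = (cos -23.8°, sin -23.8°) = (0.9150, -0.4035) and n = (−sin -23.8°, cos -23.8°) = (0.4035, 0.9150). L is at the origin and J lies 59.2 along u from L, so J = 59.2·u = (54.17, -23.89). Tangency of A1 to both parallel lines with radius 5.8 puts A and G at L ± 5.8·n: A = (2.341, 5.307), G = (-2.341, -5.307). Then cos ∠JAL = AJ·AL / (|AJ||AL|), giving 84.40°.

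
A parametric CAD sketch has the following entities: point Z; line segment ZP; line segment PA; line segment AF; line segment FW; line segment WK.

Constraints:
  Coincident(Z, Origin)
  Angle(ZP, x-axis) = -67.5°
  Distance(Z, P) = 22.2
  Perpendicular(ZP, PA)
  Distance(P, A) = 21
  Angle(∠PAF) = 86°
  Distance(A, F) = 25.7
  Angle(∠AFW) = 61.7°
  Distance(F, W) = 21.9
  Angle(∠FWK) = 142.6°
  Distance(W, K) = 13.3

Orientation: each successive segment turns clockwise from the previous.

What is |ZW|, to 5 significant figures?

8.2942

∠PAF = 86.0° gives AF at 108.50° from the x-axis; with |AF| = 25.7, F = (-19.061, -4.1746). ∠AFW = 61.7° gives FW at -9.8000° from the x-axis; with |FW| = 21.9, W = (2.5198, -7.9021). Then |ZW| = |W − Z| = 8.2942.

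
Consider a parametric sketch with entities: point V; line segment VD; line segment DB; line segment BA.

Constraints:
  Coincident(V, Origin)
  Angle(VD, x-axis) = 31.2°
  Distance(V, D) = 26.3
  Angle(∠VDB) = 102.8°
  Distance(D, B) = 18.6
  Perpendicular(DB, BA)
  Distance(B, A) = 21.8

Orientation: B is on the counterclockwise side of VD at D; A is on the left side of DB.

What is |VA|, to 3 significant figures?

24.7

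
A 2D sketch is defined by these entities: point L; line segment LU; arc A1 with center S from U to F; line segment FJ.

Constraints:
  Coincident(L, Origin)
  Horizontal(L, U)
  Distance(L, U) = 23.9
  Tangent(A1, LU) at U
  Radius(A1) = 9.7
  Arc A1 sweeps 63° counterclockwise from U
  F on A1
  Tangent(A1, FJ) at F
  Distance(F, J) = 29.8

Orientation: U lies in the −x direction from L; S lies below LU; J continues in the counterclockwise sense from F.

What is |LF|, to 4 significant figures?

32.97

L is at the origin; L and U share the same y with |LU| = 23.9 and U on the −x side, so U = (-23.90, 0.000). Tangency of A1 to LU means the radius SU is perpendicular to LU, so S = U + (0, -9.7) = (-23.90, -9.700). On A1, U sits at bearing 90° from S; a 63° counterclockwise sweep puts F at bearing 153°, so F = S + 9.7·(cos 153°, sin 153°) = (-32.54, -5.296). Then |LF| = |F − L| = 32.97.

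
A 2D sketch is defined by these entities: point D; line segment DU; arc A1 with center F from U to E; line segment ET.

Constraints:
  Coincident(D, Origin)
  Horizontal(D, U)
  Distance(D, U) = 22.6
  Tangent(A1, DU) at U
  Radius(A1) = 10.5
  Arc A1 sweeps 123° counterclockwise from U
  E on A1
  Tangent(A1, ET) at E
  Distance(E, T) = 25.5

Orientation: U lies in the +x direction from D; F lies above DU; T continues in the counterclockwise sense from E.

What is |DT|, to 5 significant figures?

41.485

On A1, U sits at bearing -90° from F; a 123° counterclockwise sweep puts E at bearing 33°, so E = F + 10.5·(cos 33°, sin 33°) = (31.406, 16.219). The tangent condition forces FE to be normal to ET, so ET runs along (−sin 33°, cos 33°); with |ET| = 25.5, T = (17.518, 37.605). Then |DT| = |T − D| = 41.485.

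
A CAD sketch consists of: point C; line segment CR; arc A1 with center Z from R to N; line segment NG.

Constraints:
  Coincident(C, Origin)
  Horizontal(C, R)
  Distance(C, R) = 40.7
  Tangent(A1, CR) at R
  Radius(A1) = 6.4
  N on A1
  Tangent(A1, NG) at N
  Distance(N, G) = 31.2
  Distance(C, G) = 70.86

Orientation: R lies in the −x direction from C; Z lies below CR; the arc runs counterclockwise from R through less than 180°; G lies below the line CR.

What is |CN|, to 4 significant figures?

45.58

Checks: |ZN| = 6.400 ✓; ∠(ZN, NG) = 90.00° ✓; |NG| = 31.20 ✓; |CG| = 70.86 ✓.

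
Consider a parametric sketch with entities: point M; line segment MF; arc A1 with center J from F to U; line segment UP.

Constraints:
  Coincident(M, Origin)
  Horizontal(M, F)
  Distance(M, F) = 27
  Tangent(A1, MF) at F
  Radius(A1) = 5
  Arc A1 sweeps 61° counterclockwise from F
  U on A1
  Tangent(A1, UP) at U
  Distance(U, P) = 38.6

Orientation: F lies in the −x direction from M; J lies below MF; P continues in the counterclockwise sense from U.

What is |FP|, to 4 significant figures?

43.05

M is at the origin; M and F share the same y with |MF| = 27.0 and F on the −x side, so F = (-27.00, 0.000). A1 meets MF tangentially, so JF is at right angles to MF, so J = F + (0, -5) = (-27.00, -5.000). On A1, F sits at bearing 90° from J; a 61° counterclockwise sweep puts U at bearing 151°, so U = J + 5.0·(cos 151°, sin 151°) = (-31.37, -2.576). The tangent condition forces JU to be normal to UP, so UP runs along (−sin 151°, cos 151°); with |UP| = 38.6, P = (-50.09, -36.34). Then |FP| = |P − F| = 43.05.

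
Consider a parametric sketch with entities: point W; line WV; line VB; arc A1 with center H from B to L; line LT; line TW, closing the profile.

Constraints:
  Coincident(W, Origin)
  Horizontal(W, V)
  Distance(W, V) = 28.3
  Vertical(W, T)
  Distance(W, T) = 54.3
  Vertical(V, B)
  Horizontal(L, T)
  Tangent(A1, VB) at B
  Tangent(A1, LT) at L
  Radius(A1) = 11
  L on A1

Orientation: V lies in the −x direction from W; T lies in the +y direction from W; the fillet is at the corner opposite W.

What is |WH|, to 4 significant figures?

46.63

WT is vertical with |WT| = 54.3 and T on the +y side, so T = (0.000, 54.30). The virtual corner opposite W is at (-28.30, 54.30). A1 meets VB tangentially, so HB is at right angles to VB and since A1 is tangent to LT there, HL ⟂ LT, with radius 11.0, so the center H sits 11.0 in from both sides at H = (-17.30, 43.30). Then |WH| = |H − W| = 46.63.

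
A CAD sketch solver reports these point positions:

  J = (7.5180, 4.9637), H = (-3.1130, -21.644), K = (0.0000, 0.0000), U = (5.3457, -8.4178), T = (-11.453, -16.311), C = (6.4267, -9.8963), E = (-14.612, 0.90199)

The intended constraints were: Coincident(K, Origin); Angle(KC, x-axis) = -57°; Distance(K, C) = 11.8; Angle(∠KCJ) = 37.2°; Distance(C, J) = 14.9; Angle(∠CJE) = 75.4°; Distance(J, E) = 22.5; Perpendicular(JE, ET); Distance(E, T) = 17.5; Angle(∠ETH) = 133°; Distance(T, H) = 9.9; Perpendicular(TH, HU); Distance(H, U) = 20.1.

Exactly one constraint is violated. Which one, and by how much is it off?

Distance(H, U) = 20.1 — off by 4.40.

K = (0.00, 0.00) ✓; KC at -57.00° ✓; |KC| = 11.80 ✓; ∠KCJ = 37.20° ✓; |CJ| = 14.90 ✓; ∠CJE = 75.40° ✓; |JE| = 22.50 ✓; ∠(JE, ET) = 90.00° ✓; |ET| = 17.50 ✓; ∠ETH = 133.0° ✓; |TH| = 9.899 ✓; ∠(TH, HU) = 90.00° ✓; |HU| = 15.70 ✗.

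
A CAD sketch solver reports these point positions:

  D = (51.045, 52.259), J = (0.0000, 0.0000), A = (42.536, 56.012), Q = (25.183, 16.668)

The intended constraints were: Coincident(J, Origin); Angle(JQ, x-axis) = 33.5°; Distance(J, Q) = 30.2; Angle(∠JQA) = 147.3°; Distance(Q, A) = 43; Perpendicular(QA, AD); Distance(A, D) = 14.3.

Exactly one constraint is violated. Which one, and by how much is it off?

Distance(A, D) = 14.3 — off by 5.00.

J = (0.00, 0.00) ✓; JQ at 33.50° ✓; |JQ| = 30.20 ✓; ∠JQA = 147.3° ✓; |QA| = 43.00 ✓; ∠(QA, AD) = 90.00° ✓; |AD| = 9.300 ✗.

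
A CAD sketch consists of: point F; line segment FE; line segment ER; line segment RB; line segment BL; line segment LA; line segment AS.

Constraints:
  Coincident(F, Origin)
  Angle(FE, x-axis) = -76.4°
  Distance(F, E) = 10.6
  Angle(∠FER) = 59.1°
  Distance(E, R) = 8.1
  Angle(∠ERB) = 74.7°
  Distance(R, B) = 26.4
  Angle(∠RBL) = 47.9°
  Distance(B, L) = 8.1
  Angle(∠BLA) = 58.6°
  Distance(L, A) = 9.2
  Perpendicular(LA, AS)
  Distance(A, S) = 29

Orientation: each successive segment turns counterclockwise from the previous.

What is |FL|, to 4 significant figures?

12.90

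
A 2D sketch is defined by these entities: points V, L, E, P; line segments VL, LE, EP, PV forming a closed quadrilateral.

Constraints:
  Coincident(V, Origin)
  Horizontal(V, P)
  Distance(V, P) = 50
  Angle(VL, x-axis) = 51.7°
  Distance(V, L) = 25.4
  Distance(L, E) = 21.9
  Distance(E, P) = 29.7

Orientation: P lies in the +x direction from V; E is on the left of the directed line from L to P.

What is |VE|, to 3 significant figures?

45.2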